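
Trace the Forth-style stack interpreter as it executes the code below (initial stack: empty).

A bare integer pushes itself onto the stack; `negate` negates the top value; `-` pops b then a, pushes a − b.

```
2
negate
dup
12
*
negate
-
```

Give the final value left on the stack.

2      -> 2
negate -> -2
dup    -> -2 -2
12     -> -2 -2 12
*      -> -2 -24
negate -> -2 24
-      -> -26

-26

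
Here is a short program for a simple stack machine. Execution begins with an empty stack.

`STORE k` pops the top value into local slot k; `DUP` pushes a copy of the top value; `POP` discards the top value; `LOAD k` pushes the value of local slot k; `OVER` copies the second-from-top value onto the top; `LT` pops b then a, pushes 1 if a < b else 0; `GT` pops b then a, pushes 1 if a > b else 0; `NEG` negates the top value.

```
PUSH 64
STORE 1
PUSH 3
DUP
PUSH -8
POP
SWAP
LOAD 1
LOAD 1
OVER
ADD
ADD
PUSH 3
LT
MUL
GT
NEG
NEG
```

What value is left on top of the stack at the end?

1

PUSH 64  [64]
STORE 1  []
PUSH 3   [3]
DUP      [3, 3]
PUSH -8  [3, 3, -8]
POP      [3, 3]
SWAP     [3, 3]
LOAD 1   [3, 3, 64]
LOAD 1   [3, 3, 64, 64]
OVER     [3, 3, 64, 64, 64]
ADD      [3, 3, 64, 128]
ADD      [3, 3, 192]
PUSH 3   [3, 3, 192, 3]
LT       [3, 3, 0]
MUL      [3, 0]
GT       [1]
NEG      [-1]
NEG      [1]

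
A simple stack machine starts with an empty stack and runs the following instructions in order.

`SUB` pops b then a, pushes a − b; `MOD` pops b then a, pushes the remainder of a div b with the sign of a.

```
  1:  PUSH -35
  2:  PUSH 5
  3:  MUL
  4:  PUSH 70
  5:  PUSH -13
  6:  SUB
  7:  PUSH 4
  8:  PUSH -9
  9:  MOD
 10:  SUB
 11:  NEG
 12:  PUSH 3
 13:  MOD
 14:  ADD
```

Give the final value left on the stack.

-176

PUSH -35 → -35
PUSH 5   → -35 5
MUL      → -175
PUSH 70  → -175 70
PUSH -13 → -175 70 -13
SUB      → -175 83
PUSH 4   → -175 83 4
PUSH -9  → -175 83 4 -9
MOD      → -175 83 4
SUB      → -175 79
NEG      → -175 -79
PUSH 3   → -175 -79 3
MOD      → -175 -1
ADD      → -176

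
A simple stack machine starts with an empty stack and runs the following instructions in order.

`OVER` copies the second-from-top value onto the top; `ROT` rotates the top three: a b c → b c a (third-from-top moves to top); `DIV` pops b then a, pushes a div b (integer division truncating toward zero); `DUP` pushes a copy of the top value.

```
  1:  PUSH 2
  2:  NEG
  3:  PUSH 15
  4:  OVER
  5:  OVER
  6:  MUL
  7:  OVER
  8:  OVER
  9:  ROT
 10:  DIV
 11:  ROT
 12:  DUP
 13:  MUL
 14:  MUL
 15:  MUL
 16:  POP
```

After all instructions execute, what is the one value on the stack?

-2

PUSH 2  : [2]
NEG     : [-2]
PUSH 15 : [-2, 15]
OVER    : [-2, 15, -2]
OVER    : [-2, 15, -2, 15]
MUL     : [-2, 15, -30]
OVER    : [-2, 15, -30, 15]
OVER    : [-2, 15, -30, 15, -30]
ROT     : [-2, 15, 15, -30, -30]
DIV     : [-2, 15, 15, 1]
ROT     : [-2, 15, 1, 15]
DUP     : [-2, 15, 1, 15, 15]
MUL     : [-2, 15, 1, 225]
MUL     : [-2, 15, 225]
MUL     : [-2, 3375]
POP     : [-2]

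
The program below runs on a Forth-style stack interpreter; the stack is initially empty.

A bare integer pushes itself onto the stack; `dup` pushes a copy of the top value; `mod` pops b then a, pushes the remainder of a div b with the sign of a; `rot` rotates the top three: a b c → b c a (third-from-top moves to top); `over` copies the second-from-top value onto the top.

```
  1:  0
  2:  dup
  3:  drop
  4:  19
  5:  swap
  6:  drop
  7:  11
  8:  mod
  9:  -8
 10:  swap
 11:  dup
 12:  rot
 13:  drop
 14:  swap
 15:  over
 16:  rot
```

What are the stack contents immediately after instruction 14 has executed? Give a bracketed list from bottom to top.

0    -> 0
dup  -> 0 0
drop -> 0
19   -> 0 19
swap -> 19 0
drop -> 19
11   -> 19 11
mod  -> 8
-8   -> 8 -8
swap -> -8 8
dup  -> -8 8 8
rot  -> 8 8 -8
drop -> 8 8
swap -> 8 8

[8, 8]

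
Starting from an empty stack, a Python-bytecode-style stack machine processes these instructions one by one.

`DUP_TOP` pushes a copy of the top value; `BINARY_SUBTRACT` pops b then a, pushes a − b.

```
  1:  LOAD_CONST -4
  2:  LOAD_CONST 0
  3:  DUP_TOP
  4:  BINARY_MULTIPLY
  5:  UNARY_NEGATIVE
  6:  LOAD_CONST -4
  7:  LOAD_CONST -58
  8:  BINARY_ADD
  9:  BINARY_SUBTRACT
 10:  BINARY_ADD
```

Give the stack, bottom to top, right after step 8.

LOAD_CONST -4   → -4
LOAD_CONST 0    → -4 0
DUP_TOP         → -4 0 0
BINARY_MULTIPLY → -4 0
UNARY_NEGATIVE  → -4 0
LOAD_CONST -4   → -4 0 -4
LOAD_CONST -58  → -4 0 -4 -58
BINARY_ADD      → -4 0 -62

[-4, 0, -62]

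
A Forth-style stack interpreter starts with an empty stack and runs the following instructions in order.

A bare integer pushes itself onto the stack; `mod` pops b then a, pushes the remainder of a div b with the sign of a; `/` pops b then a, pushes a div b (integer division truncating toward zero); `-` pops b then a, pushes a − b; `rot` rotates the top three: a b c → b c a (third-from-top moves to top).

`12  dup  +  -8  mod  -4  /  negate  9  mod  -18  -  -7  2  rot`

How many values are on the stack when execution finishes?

3

12     -> [12]
dup    -> [12, 12]
+      -> [24]
-8     -> [24, -8]
mod    -> [0]
-4     -> [0, -4]
/      -> [0]
negate -> [0]
9      -> [0, 9]
mod    -> [0]
-18    -> [0, -18]
-      -> [18]
-7     -> [18, -7]
2      -> [18, -7, 2]
rot    -> [-7, 2, 18]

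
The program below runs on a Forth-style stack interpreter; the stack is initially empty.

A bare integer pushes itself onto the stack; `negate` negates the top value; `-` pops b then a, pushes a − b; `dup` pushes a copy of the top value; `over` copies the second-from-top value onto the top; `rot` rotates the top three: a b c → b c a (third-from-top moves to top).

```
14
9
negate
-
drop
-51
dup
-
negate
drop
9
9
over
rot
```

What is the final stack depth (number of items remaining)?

14     : 14
9      : 14 9
negate : 14 -9
-      : 23
drop   : (empty)
-51    : -51
dup    : -51 -51
-      : 0
negate : 0
drop   : (empty)
9      : 9
9      : 9 9
over   : 9 9 9
rot    : 9 9 9

3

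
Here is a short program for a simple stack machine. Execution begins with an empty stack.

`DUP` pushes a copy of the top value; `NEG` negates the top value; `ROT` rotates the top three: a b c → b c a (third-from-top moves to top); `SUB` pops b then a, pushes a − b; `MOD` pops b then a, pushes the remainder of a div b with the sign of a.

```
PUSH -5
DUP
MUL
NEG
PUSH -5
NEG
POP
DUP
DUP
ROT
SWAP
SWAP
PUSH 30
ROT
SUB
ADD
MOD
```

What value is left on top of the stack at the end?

-25

PUSH -5 : -5
DUP     : -5 -5
MUL     : 25
NEG     : -25
PUSH -5 : -25 -5
NEG     : -25 5
POP     : -25
DUP     : -25 -25
DUP     : -25 -25 -25
ROT     : -25 -25 -25
SWAP    : -25 -25 -25
SWAP    : -25 -25 -25
PUSH 30 : -25 -25 -25 30
ROT     : -25 -25 30 -25
SUB     : -25 -25 55
ADD     : -25 30
MOD     : -25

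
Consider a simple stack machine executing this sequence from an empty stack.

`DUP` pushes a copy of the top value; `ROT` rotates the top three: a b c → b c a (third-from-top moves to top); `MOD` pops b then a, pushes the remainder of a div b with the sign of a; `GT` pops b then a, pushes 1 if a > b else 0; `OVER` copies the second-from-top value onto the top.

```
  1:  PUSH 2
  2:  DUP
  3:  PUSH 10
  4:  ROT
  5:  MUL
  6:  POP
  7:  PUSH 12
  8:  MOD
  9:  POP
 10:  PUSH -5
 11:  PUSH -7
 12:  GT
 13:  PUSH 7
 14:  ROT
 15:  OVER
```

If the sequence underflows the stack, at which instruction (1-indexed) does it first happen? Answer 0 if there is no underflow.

14

PUSH 2  : 2
DUP     : 2 2
PUSH 10 : 2 2 10
ROT     : 2 10 2
MUL     : 2 20
POP     : 2
PUSH 12 : 2 12
MOD     : 2
POP     : (empty)
PUSH -5 : -5
PUSH -7 : -5 -7
GT      : 1
PUSH 7  : 1 7
ROT  — needs 3 operands, stack has 2 → underflow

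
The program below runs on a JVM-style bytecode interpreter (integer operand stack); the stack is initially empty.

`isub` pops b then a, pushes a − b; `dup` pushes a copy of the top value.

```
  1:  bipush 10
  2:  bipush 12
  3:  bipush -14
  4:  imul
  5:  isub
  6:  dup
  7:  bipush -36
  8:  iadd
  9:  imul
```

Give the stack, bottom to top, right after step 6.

bipush 10  → [10]
bipush 12  → [10, 12]
bipush -14 → [10, 12, -14]
imul       → [10, -168]
isub       → [178]
dup        → [178, 178]

[178, 178]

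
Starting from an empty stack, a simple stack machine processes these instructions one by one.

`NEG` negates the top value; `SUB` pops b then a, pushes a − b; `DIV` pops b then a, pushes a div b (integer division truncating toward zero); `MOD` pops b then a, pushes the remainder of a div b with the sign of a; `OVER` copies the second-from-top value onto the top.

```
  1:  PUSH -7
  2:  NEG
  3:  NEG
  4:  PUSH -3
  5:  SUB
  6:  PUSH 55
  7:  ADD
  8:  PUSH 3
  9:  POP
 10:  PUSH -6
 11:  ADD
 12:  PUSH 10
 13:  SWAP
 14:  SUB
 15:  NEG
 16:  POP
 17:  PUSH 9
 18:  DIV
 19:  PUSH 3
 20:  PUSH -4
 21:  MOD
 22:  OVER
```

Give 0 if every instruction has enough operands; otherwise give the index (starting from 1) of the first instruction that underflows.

PUSH -7  -7
NEG      7
NEG      -7
PUSH -3  -7 -3
SUB      -4
PUSH 55  -4 55
ADD      51
PUSH 3   51 3
POP      51
PUSH -6  51 -6
ADD      45
PUSH 10  45 10
SWAP     10 45
SUB      -35
NEG      35
POP      (empty)
PUSH 9   9
DIV  — needs 2 operands, stack has 1 → underflow

18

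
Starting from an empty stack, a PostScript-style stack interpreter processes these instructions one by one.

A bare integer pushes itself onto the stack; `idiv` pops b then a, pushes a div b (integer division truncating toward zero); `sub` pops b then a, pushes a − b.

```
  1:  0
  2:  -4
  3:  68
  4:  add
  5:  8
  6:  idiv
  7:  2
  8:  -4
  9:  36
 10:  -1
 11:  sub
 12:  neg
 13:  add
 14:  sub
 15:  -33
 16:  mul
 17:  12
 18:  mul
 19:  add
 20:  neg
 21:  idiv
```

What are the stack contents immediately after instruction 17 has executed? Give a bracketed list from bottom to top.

[0, 8, -1419, 12]

0     [0]
-4    [0, -4]
68    [0, -4, 68]
add   [0, 64]
8     [0, 64, 8]
idiv  [0, 8]
2     [0, 8, 2]
-4    [0, 8, 2, -4]
36    [0, 8, 2, -4, 36]
-1    [0, 8, 2, -4, 36, -1]
sub   [0, 8, 2, -4, 37]
neg   [0, 8, 2, -4, -37]
add   [0, 8, 2, -41]
sub   [0, 8, 43]
-33   [0, 8, 43, -33]
mul   [0, 8, -1419]
12    [0, 8, -1419, 12]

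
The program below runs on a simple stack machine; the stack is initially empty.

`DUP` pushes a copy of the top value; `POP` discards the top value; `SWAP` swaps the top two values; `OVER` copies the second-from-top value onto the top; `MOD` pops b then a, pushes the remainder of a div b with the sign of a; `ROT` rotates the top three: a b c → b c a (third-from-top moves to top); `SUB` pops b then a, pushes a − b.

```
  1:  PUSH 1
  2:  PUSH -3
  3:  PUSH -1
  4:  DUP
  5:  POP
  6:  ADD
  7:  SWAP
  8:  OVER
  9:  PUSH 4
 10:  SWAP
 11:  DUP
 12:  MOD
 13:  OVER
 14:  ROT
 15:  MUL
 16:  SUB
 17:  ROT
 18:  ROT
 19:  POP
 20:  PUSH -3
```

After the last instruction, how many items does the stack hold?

PUSH 1  -> [1]
PUSH -3 -> [1, -3]
PUSH -1 -> [1, -3, -1]
DUP     -> [1, -3, -1, -1]
POP     -> [1, -3, -1]
ADD     -> [1, -4]
SWAP    -> [-4, 1]
OVER    -> [-4, 1, -4]
PUSH 4  -> [-4, 1, -4, 4]
SWAP    -> [-4, 1, 4, -4]
DUP     -> [-4, 1, 4, -4, -4]
MOD     -> [-4, 1, 4, 0]
OVER    -> [-4, 1, 4, 0, 4]
ROT     -> [-4, 1, 0, 4, 4]
MUL     -> [-4, 1, 0, 16]
SUB     -> [-4, 1, -16]
ROT     -> [1, -16, -4]
ROT     -> [-16, -4, 1]
POP     -> [-16, -4]
PUSH -3 -> [-16, -4, -3]

3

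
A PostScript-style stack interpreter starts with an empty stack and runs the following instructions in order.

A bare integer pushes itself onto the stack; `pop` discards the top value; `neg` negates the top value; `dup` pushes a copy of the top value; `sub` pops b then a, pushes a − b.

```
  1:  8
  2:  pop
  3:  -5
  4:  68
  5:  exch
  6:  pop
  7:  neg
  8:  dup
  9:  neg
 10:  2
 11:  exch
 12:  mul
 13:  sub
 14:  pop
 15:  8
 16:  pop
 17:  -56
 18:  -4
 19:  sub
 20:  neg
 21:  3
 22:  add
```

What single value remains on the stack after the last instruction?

8    → [8]
pop  → []
-5   → [-5]
68   → [-5, 68]
exch → [68, -5]
pop  → [68]
neg  → [-68]
dup  → [-68, -68]
neg  → [-68, 68]
2    → [-68, 68, 2]
exch → [-68, 2, 68]
mul  → [-68, 136]
sub  → [-204]
pop  → []
8    → [8]
pop  → []
-56  → [-56]
-4   → [-56, -4]
sub  → [-52]
neg  → [52]
3    → [52, 3]
add  → [55]

55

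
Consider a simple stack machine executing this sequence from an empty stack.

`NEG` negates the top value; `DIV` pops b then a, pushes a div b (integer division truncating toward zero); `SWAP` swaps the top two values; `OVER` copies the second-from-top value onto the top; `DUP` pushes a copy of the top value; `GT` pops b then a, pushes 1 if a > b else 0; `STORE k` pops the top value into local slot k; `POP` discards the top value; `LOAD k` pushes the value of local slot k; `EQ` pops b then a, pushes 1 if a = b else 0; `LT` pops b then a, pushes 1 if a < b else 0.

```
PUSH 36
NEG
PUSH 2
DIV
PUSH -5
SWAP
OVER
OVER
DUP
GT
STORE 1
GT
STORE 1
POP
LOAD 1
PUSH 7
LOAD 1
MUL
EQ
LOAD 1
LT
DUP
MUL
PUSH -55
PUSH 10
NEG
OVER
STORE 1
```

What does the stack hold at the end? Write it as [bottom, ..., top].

[0, -55, -10]

PUSH 36  -> 36
NEG      -> -36
PUSH 2   -> -36 2
DIV      -> -18
PUSH -5  -> -18 -5
SWAP     -> -5 -18
OVER     -> -5 -18 -5
OVER     -> -5 -18 -5 -18
DUP      -> -5 -18 -5 -18 -18
GT       -> -5 -18 -5 0
STORE 1  -> -5 -18 -5
GT       -> -5 0
STORE 1  -> -5
POP      -> (empty)
LOAD 1   -> 0
PUSH 7   -> 0 7
LOAD 1   -> 0 7 0
MUL      -> 0 0
EQ       -> 1
LOAD 1   -> 1 0
LT       -> 0
DUP      -> 0 0
MUL      -> 0
PUSH -55 -> 0 -55
PUSH 10  -> 0 -55 10
NEG      -> 0 -55 -10
OVER     -> 0 -55 -10 -55
STORE 1  -> 0 -55 -10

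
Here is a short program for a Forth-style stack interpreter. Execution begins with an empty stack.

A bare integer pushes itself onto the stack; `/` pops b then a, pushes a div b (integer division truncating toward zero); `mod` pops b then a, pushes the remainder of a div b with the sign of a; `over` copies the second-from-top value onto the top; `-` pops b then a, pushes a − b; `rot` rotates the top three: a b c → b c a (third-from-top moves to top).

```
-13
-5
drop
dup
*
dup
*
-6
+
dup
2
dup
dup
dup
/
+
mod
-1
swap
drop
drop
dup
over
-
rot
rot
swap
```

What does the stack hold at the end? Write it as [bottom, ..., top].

-13  : -13
-5   : -13 -5
drop : -13
dup  : -13 -13
*    : 169
dup  : 169 169
*    : 28561
-6   : 28561 -6
+    : 28555
dup  : 28555 28555
2    : 28555 28555 2
dup  : 28555 28555 2 2
dup  : 28555 28555 2 2 2
dup  : 28555 28555 2 2 2 2
/    : 28555 28555 2 2 1
+    : 28555 28555 2 3
mod  : 28555 28555 2
-1   : 28555 28555 2 -1
swap : 28555 28555 -1 2
drop : 28555 28555 -1
drop : 28555 28555
dup  : 28555 28555 28555
over : 28555 28555 28555 28555
-    : 28555 28555 0
rot  : 28555 0 28555
rot  : 0 28555 28555
swap : 0 28555 28555

[0, 28555, 28555]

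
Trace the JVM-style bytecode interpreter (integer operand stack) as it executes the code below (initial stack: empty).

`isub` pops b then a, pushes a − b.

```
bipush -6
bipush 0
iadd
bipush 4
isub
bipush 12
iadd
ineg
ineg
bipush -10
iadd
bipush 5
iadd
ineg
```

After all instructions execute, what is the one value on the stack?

3

bipush -6   [-6]
bipush 0    [-6, 0]
iadd        [-6]
bipush 4    [-6, 4]
isub        [-10]
bipush 12   [-10, 12]
iadd        [2]
ineg        [-2]
ineg        [2]
bipush -10  [2, -10]
iadd        [-8]
bipush 5    [-8, 5]
iadd        [-3]
ineg        [3]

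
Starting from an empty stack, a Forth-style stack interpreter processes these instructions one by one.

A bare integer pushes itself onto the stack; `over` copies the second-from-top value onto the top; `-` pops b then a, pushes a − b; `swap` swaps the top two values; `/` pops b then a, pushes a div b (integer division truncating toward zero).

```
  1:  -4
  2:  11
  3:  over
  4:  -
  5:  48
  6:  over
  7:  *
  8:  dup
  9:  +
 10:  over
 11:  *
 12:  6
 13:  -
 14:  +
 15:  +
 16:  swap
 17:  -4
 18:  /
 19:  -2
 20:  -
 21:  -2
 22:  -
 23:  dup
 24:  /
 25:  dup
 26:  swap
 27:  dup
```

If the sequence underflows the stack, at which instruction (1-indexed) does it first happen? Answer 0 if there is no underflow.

-4    -4
11    -4 11
over  -4 11 -4
-     -4 15
48    -4 15 48
over  -4 15 48 15
*     -4 15 720
dup   -4 15 720 720
+     -4 15 1440
over  -4 15 1440 15
*     -4 15 21600
6     -4 15 21600 6
-     -4 15 21594
+     -4 21609
+     21605
swap  — needs 2 operands, stack has 1 → underflow

16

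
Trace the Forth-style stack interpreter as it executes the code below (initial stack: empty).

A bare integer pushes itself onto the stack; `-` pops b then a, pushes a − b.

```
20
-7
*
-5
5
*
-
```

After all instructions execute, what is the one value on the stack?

-115

20  20
-7  20 -7
*   -140
-5  -140 -5
5   -140 -5 5
*   -140 -25
-   -115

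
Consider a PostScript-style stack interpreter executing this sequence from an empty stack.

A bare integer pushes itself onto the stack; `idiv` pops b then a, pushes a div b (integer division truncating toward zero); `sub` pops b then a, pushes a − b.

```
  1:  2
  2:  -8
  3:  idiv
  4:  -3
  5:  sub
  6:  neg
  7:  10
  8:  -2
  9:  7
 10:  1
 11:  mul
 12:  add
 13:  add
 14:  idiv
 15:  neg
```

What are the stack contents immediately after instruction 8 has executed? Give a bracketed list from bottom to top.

[-3, 10, -2]

2    : [2]
-8   : [2, -8]
idiv : [0]
-3   : [0, -3]
sub  : [3]
neg  : [-3]
10   : [-3, 10]
-2   : [-3, 10, -2]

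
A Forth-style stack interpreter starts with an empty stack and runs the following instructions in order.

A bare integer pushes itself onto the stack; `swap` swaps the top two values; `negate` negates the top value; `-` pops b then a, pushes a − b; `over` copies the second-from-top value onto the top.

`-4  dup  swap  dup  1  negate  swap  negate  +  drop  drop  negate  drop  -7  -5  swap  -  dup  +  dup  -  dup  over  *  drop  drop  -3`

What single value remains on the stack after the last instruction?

-3

-4     → [-4]
dup    → [-4, -4]
swap   → [-4, -4]
dup    → [-4, -4, -4]
1      → [-4, -4, -4, 1]
negate → [-4, -4, -4, -1]
swap   → [-4, -4, -1, -4]
negate → [-4, -4, -1, 4]
+      → [-4, -4, 3]
drop   → [-4, -4]
drop   → [-4]
negate → [4]
drop   → []
-7     → [-7]
-5     → [-7, -5]
swap   → [-5, -7]
-      → [2]
dup    → [2, 2]
+      → [4]
dup    → [4, 4]
-      → [0]
dup    → [0, 0]
over   → [0, 0, 0]
*      → [0, 0]
drop   → [0]
drop   → []
-3     → [-3]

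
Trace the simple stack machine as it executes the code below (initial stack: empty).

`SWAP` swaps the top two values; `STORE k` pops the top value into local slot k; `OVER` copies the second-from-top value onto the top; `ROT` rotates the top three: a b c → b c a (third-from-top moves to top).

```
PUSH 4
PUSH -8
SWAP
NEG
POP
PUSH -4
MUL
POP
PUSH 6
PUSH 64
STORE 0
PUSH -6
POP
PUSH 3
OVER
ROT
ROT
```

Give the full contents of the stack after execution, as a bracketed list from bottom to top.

PUSH 4  -> [4]
PUSH -8 -> [4, -8]
SWAP    -> [-8, 4]
NEG     -> [-8, -4]
POP     -> [-8]
PUSH -4 -> [-8, -4]
MUL     -> [32]
POP     -> []
PUSH 6  -> [6]
PUSH 64 -> [6, 64]
STORE 0 -> [6]
PUSH -6 -> [6, -6]
POP     -> [6]
PUSH 3  -> [6, 3]
OVER    -> [6, 3, 6]
ROT     -> [3, 6, 6]
ROT     -> [6, 6, 3]

[6, 6, 3]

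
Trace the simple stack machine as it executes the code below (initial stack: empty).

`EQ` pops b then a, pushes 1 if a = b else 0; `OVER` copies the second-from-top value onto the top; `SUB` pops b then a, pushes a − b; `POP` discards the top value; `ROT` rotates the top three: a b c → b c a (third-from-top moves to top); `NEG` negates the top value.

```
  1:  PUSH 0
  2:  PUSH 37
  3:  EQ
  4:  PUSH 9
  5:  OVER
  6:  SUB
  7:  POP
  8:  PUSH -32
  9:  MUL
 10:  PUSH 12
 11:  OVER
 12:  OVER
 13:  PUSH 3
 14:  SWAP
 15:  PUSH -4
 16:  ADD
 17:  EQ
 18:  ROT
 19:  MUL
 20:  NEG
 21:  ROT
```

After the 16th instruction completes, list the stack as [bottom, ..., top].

PUSH 0   → 0
PUSH 37  → 0 37
EQ       → 0
PUSH 9   → 0 9
OVER     → 0 9 0
SUB      → 0 9
POP      → 0
PUSH -32 → 0 -32
MUL      → 0
PUSH 12  → 0 12
OVER     → 0 12 0
OVER     → 0 12 0 12
PUSH 3   → 0 12 0 12 3
SWAP     → 0 12 0 3 12
PUSH -4  → 0 12 0 3 12 -4
ADD      → 0 12 0 3 8

[0, 12, 0, 3, 8]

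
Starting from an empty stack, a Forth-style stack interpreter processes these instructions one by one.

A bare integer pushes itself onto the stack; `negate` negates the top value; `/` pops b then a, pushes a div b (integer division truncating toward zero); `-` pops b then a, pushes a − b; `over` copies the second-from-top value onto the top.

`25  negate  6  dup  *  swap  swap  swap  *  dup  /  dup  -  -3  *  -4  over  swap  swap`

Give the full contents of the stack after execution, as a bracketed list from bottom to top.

[0, -4, 0]

25     : [25]
negate : [-25]
6      : [-25, 6]
dup    : [-25, 6, 6]
*      : [-25, 36]
swap   : [36, -25]
swap   : [-25, 36]
swap   : [36, -25]
*      : [-900]
dup    : [-900, -900]
/      : [1]
dup    : [1, 1]
-      : [0]
-3     : [0, -3]
*      : [0]
-4     : [0, -4]
over   : [0, -4, 0]
swap   : [0, 0, -4]
swap   : [0, -4, 0]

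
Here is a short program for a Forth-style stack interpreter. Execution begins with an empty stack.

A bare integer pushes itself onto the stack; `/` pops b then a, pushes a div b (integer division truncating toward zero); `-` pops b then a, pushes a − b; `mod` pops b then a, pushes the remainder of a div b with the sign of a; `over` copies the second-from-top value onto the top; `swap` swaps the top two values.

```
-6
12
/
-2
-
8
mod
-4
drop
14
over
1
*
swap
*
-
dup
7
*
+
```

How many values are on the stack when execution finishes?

-6    -6
12    -6 12
/     0
-2    0 -2
-     2
8     2 8
mod   2
-4    2 -4
drop  2
14    2 14
over  2 14 2
1     2 14 2 1
*     2 14 2
swap  2 2 14
*     2 28
-     -26
dup   -26 -26
7     -26 -26 7
*     -26 -182
+     -208

1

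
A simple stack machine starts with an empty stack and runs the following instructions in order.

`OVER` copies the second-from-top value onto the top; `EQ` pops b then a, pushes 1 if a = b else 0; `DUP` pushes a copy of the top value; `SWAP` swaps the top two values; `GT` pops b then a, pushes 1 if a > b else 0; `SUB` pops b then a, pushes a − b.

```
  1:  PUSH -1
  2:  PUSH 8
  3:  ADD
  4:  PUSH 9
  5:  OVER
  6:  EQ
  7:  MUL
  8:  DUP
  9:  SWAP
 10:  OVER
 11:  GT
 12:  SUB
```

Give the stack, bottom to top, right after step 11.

PUSH -1  -1
PUSH 8   -1 8
ADD      7
PUSH 9   7 9
OVER     7 9 7
EQ       7 0
MUL      0
DUP      0 0
SWAP     0 0
OVER     0 0 0
GT       0 0

[0, 0]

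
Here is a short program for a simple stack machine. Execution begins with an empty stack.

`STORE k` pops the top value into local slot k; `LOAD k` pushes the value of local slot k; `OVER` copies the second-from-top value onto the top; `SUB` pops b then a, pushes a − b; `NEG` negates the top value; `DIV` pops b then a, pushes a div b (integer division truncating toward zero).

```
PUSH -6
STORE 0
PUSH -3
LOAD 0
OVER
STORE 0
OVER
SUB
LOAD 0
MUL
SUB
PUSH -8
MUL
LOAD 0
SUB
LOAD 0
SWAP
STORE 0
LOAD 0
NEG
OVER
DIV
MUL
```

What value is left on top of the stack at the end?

-99

PUSH -6  [-6]
STORE 0  []
PUSH -3  [-3]
LOAD 0   [-3, -6]
OVER     [-3, -6, -3]
STORE 0  [-3, -6]
OVER     [-3, -6, -3]
SUB      [-3, -3]
LOAD 0   [-3, -3, -3]
MUL      [-3, 9]
SUB      [-12]
PUSH -8  [-12, -8]
MUL      [96]
LOAD 0   [96, -3]
SUB      [99]
LOAD 0   [99, -3]
SWAP     [-3, 99]
STORE 0  [-3]
LOAD 0   [-3, 99]
NEG      [-3, -99]
OVER     [-3, -99, -3]
DIV      [-3, 33]
MUL      [-99]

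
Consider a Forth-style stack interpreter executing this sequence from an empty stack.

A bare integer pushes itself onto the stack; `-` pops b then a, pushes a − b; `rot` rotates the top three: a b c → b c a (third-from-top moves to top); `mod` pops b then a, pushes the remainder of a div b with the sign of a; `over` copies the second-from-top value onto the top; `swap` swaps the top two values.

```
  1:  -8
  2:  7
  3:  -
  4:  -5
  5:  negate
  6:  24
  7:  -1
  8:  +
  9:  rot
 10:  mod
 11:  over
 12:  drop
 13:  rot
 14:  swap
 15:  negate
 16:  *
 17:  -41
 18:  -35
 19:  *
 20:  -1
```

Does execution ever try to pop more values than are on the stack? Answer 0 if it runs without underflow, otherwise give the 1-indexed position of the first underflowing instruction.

-8     -> -8
7      -> -8 7
-      -> -15
-5     -> -15 -5
negate -> -15 5
24     -> -15 5 24
-1     -> -15 5 24 -1
+      -> -15 5 23
rot    -> 5 23 -15
mod    -> 5 8
over   -> 5 8 5
drop   -> 5 8
rot  — needs 3 operands, stack has 2 → underflow

13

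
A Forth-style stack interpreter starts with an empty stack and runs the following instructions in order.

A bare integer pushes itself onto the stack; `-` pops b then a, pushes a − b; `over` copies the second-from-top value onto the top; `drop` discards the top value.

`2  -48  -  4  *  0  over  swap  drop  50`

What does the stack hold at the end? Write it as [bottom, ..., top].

[200, 200, 50]

2     [2]
-48   [2, -48]
-     [50]
4     [50, 4]
*     [200]
0     [200, 0]
over  [200, 0, 200]
swap  [200, 200, 0]
drop  [200, 200]
50    [200, 200, 50]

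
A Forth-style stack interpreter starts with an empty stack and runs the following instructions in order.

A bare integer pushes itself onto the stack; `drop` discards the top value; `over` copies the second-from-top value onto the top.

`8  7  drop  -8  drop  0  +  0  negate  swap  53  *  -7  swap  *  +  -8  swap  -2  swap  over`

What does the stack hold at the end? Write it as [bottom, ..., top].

8       [8]
7       [8, 7]
drop    [8]
-8      [8, -8]
drop    [8]
0       [8, 0]
+       [8]
0       [8, 0]
negate  [8, 0]
swap    [0, 8]
53      [0, 8, 53]
*       [0, 424]
-7      [0, 424, -7]
swap    [0, -7, 424]
*       [0, -2968]
+       [-2968]
-8      [-2968, -8]
swap    [-8, -2968]
-2      [-8, -2968, -2]
swap    [-8, -2, -2968]
over    [-8, -2, -2968, -2]

[-8, -2, -2968, -2]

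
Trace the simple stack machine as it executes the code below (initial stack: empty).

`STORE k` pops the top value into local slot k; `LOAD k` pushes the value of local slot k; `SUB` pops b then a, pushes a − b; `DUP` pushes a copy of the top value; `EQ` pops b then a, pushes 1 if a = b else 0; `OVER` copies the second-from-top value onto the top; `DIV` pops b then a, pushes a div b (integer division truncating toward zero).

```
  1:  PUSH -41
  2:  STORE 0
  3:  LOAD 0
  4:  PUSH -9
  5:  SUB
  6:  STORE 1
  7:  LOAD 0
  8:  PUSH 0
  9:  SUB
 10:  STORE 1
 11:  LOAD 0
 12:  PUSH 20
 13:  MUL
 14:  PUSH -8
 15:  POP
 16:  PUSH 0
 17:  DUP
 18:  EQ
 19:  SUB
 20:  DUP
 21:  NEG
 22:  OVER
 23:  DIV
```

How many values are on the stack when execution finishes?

2

PUSH -41  [-41]
STORE 0   []
LOAD 0    [-41]
PUSH -9   [-41, -9]
SUB       [-32]
STORE 1   []
LOAD 0    [-41]
PUSH 0    [-41, 0]
SUB       [-41]
STORE 1   []
LOAD 0    [-41]
PUSH 20   [-41, 20]
MUL       [-820]
PUSH -8   [-820, -8]
POP       [-820]
PUSH 0    [-820, 0]
DUP       [-820, 0, 0]
EQ        [-820, 1]
SUB       [-821]
DUP       [-821, -821]
NEG       [-821, 821]
OVER      [-821, 821, -821]
DIV       [-821, -1]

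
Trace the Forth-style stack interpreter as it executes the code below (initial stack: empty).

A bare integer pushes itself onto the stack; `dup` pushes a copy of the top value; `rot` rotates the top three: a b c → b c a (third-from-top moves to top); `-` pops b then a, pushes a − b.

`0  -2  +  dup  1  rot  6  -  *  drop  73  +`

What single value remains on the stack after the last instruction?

0    → [0]
-2   → [0, -2]
+    → [-2]
dup  → [-2, -2]
1    → [-2, -2, 1]
rot  → [-2, 1, -2]
6    → [-2, 1, -2, 6]
-    → [-2, 1, -8]
*    → [-2, -8]
drop → [-2]
73   → [-2, 73]
+    → [71]

71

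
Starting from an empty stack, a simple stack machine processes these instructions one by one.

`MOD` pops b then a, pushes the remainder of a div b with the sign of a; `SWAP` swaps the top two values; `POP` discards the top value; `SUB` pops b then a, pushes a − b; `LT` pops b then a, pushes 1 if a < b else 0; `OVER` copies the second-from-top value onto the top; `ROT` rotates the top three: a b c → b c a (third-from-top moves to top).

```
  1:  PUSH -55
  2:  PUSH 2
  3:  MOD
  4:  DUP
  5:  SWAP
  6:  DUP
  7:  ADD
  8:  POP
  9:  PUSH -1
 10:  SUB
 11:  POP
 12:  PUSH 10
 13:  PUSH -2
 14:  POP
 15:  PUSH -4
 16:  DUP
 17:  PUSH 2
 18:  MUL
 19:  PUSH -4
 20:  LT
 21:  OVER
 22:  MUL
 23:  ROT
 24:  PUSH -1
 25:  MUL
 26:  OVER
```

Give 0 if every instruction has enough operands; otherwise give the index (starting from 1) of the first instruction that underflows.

0

PUSH -55 → [-55]
PUSH 2   → [-55, 2]
MOD      → [-1]
DUP      → [-1, -1]
SWAP     → [-1, -1]
DUP      → [-1, -1, -1]
ADD      → [-1, -2]
POP      → [-1]
PUSH -1  → [-1, -1]
SUB      → [0]
POP      → []
PUSH 10  → [10]
PUSH -2  → [10, -2]
POP      → [10]
PUSH -4  → [10, -4]
DUP      → [10, -4, -4]
PUSH 2   → [10, -4, -4, 2]
MUL      → [10, -4, -8]
PUSH -4  → [10, -4, -8, -4]
LT       → [10, -4, 1]
OVER     → [10, -4, 1, -4]
MUL      → [10, -4, -4]
ROT      → [-4, -4, 10]
PUSH -1  → [-4, -4, 10, -1]
MUL      → [-4, -4, -10]
OVER     → [-4, -4, -10, -4]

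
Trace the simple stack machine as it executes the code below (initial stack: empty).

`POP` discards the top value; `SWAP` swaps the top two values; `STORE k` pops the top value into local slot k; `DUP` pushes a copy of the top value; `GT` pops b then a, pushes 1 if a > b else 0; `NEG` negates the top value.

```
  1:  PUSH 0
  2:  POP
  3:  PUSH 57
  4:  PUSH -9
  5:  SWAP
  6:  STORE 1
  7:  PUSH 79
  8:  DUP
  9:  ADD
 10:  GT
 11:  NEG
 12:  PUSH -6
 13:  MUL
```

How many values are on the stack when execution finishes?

PUSH 0  -> 0
POP     -> (empty)
PUSH 57 -> 57
PUSH -9 -> 57 -9
SWAP    -> -9 57
STORE 1 -> -9
PUSH 79 -> -9 79
DUP     -> -9 79 79
ADD     -> -9 158
GT      -> 0
NEG     -> 0
PUSH -6 -> 0 -6
MUL     -> 0

1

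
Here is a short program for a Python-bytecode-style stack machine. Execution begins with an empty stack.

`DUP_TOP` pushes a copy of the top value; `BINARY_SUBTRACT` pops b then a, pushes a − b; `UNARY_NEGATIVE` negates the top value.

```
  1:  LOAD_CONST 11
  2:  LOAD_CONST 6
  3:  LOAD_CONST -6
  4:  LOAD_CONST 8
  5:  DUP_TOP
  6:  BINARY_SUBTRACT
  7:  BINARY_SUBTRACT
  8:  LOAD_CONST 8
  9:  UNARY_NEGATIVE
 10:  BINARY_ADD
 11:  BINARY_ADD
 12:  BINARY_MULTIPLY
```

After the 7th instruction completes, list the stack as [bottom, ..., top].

LOAD_CONST 11    [11]
LOAD_CONST 6     [11, 6]
LOAD_CONST -6    [11, 6, -6]
LOAD_CONST 8     [11, 6, -6, 8]
DUP_TOP          [11, 6, -6, 8, 8]
BINARY_SUBTRACT  [11, 6, -6, 0]
BINARY_SUBTRACT  [11, 6, -6]

[11, 6, -6]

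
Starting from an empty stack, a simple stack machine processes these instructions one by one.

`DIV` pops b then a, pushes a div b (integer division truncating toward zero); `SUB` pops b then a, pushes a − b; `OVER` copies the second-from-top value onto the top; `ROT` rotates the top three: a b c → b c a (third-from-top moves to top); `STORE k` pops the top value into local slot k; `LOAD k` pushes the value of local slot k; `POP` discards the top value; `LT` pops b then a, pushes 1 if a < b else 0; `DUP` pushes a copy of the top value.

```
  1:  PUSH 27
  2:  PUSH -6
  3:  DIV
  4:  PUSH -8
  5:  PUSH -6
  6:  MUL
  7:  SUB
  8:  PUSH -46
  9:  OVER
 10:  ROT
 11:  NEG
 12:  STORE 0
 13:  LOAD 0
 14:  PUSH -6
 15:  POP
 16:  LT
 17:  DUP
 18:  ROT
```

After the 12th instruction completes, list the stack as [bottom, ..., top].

[-46, -52]

PUSH 27   [27]
PUSH -6   [27, -6]
DIV       [-4]
PUSH -8   [-4, -8]
PUSH -6   [-4, -8, -6]
MUL       [-4, 48]
SUB       [-52]
PUSH -46  [-52, -46]
OVER      [-52, -46, -52]
ROT       [-46, -52, -52]
NEG       [-46, -52, 52]
STORE 0   [-46, -52]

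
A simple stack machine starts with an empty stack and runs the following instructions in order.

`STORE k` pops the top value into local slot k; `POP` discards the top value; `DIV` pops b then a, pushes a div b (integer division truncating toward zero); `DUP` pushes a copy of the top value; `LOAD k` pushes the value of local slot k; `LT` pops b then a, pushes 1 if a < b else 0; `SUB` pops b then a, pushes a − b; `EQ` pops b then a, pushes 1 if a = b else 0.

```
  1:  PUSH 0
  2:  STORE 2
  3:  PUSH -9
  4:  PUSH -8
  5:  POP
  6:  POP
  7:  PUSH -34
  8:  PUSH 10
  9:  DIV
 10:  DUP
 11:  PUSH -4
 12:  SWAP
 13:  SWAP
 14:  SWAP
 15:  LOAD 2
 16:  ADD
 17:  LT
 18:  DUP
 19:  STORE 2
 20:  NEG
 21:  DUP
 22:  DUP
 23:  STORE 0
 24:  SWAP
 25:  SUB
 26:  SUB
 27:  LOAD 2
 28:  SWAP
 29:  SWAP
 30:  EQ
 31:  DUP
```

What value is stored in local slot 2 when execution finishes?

PUSH 0    [0]
STORE 2   []
PUSH -9   [-9]
PUSH -8   [-9, -8]
POP       [-9]
POP       []
PUSH -34  [-34]
PUSH 10   [-34, 10]
DIV       [-3]
DUP       [-3, -3]
PUSH -4   [-3, -3, -4]
SWAP      [-3, -4, -3]
SWAP      [-3, -3, -4]
SWAP      [-3, -4, -3]
LOAD 2    [-3, -4, -3, 0]
ADD       [-3, -4, -3]
LT        [-3, 1]
DUP       [-3, 1, 1]
STORE 2   [-3, 1]
NEG       [-3, -1]
DUP       [-3, -1, -1]
DUP       [-3, -1, -1, -1]
STORE 0   [-3, -1, -1]
SWAP      [-3, -1, -1]
SUB       [-3, 0]
SUB       [-3]
LOAD 2    [-3, 1]
SWAP      [1, -3]
SWAP      [-3, 1]
EQ        [0]
DUP       [0, 0]

1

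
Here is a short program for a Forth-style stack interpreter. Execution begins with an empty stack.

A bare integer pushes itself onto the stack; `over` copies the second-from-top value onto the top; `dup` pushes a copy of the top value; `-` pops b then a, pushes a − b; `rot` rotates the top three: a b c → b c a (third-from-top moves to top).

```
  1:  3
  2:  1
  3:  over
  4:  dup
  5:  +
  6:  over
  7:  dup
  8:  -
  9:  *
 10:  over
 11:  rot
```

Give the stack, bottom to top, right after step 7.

3    : [3]
1    : [3, 1]
over : [3, 1, 3]
dup  : [3, 1, 3, 3]
+    : [3, 1, 6]
over : [3, 1, 6, 1]
dup  : [3, 1, 6, 1, 1]

[3, 1, 6, 1, 1]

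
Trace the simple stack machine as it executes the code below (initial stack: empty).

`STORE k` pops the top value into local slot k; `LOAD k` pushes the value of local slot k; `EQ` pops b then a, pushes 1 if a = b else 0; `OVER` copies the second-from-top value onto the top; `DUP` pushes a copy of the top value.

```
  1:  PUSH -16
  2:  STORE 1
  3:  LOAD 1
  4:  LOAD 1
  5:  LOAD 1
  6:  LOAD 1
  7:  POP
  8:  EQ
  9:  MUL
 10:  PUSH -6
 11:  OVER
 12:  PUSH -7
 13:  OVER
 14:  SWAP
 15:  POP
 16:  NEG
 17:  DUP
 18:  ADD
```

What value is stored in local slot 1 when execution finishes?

-16

PUSH -16 → -16
STORE 1  → (empty)
LOAD 1   → -16
LOAD 1   → -16 -16
LOAD 1   → -16 -16 -16
LOAD 1   → -16 -16 -16 -16
POP      → -16 -16 -16
EQ       → -16 1
MUL      → -16
PUSH -6  → -16 -6
OVER     → -16 -6 -16
PUSH -7  → -16 -6 -16 -7
OVER     → -16 -6 -16 -7 -16
SWAP     → -16 -6 -16 -16 -7
POP      → -16 -6 -16 -16
NEG      → -16 -6 -16 16
DUP      → -16 -6 -16 16 16
ADD      → -16 -6 -16 32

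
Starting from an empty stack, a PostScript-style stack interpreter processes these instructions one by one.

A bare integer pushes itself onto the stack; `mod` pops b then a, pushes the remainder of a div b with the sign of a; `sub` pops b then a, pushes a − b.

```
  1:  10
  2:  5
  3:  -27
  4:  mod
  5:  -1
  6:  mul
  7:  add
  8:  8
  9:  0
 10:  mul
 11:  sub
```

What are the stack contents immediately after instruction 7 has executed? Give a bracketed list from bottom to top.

[5]

10   [10]
5    [10, 5]
-27  [10, 5, -27]
mod  [10, 5]
-1   [10, 5, -1]
mul  [10, -5]
add  [5]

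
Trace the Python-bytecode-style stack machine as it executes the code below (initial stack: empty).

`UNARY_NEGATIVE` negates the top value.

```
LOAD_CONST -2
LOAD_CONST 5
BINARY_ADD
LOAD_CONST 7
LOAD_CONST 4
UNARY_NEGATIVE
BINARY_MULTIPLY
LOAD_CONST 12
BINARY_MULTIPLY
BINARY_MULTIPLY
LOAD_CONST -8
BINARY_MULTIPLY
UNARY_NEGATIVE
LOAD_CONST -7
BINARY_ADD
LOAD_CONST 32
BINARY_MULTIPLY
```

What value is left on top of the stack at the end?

LOAD_CONST -2   → [-2]
LOAD_CONST 5    → [-2, 5]
BINARY_ADD      → [3]
LOAD_CONST 7    → [3, 7]
LOAD_CONST 4    → [3, 7, 4]
UNARY_NEGATIVE  → [3, 7, -4]
BINARY_MULTIPLY → [3, -28]
LOAD_CONST 12   → [3, -28, 12]
BINARY_MULTIPLY → [3, -336]
BINARY_MULTIPLY → [-1008]
LOAD_CONST -8   → [-1008, -8]
BINARY_MULTIPLY → [8064]
UNARY_NEGATIVE  → [-8064]
LOAD_CONST -7   → [-8064, -7]
BINARY_ADD      → [-8071]
LOAD_CONST 32   → [-8071, 32]
BINARY_MULTIPLY → [-258272]

-258272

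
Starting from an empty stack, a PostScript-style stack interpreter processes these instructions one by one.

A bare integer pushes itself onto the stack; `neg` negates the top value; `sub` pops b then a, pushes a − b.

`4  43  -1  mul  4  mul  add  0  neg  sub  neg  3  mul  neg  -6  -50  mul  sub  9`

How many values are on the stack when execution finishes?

4    4
43   4 43
-1   4 43 -1
mul  4 -43
4    4 -43 4
mul  4 -172
add  -168
0    -168 0
neg  -168 0
sub  -168
neg  168
3    168 3
mul  504
neg  -504
-6   -504 -6
-50  -504 -6 -50
mul  -504 300
sub  -804
9    -804 9

2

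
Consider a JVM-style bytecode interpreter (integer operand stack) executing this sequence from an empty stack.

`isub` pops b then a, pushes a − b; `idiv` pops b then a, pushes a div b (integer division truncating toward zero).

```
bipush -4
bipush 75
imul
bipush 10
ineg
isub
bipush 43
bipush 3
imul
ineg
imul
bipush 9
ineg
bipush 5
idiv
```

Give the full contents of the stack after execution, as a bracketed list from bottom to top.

[37410, -1]

bipush -4 -> [-4]
bipush 75 -> [-4, 75]
imul      -> [-300]
bipush 10 -> [-300, 10]
ineg      -> [-300, -10]
isub      -> [-290]
bipush 43 -> [-290, 43]
bipush 3  -> [-290, 43, 3]
imul      -> [-290, 129]
ineg      -> [-290, -129]
imul      -> [37410]
bipush 9  -> [37410, 9]
ineg      -> [37410, -9]
bipush 5  -> [37410, -9, 5]
idiv      -> [37410, -1]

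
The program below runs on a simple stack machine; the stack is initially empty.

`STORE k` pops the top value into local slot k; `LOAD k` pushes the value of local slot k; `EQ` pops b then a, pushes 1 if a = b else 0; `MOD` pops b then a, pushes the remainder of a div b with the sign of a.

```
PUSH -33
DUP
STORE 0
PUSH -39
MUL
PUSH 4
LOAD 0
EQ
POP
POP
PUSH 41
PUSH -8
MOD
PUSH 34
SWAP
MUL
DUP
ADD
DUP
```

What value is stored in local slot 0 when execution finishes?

-33

PUSH -33 -> [-33]
DUP      -> [-33, -33]
STORE 0  -> [-33]
PUSH -39 -> [-33, -39]
MUL      -> [1287]
PUSH 4   -> [1287, 4]
LOAD 0   -> [1287, 4, -33]
EQ       -> [1287, 0]
POP      -> [1287]
POP      -> []
PUSH 41  -> [41]
PUSH -8  -> [41, -8]
MOD      -> [1]
PUSH 34  -> [1, 34]
SWAP     -> [34, 1]
MUL      -> [34]
DUP      -> [34, 34]
ADD      -> [68]
DUP      -> [68, 68]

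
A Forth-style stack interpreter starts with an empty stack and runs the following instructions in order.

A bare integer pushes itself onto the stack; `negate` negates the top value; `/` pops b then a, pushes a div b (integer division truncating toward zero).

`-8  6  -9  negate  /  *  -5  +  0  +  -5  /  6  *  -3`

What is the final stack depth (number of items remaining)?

2

-8     : -8
6      : -8 6
-9     : -8 6 -9
negate : -8 6 9
/      : -8 0
*      : 0
-5     : 0 -5
+      : -5
0      : -5 0
+      : -5
-5     : -5 -5
/      : 1
6      : 1 6
*      : 6
-3     : 6 -3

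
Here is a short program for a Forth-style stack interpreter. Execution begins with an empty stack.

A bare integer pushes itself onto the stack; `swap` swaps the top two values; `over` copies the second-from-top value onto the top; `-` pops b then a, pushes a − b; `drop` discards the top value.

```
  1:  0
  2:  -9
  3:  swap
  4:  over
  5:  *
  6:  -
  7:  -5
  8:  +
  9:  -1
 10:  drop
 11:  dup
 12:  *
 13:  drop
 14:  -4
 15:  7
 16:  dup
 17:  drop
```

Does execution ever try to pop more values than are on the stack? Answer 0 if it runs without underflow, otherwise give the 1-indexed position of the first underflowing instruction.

0     [0]
-9    [0, -9]
swap  [-9, 0]
over  [-9, 0, -9]
*     [-9, 0]
-     [-9]
-5    [-9, -5]
+     [-14]
-1    [-14, -1]
drop  [-14]
dup   [-14, -14]
*     [196]
drop  []
-4    [-4]
7     [-4, 7]
dup   [-4, 7, 7]
drop  [-4, 7]

0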